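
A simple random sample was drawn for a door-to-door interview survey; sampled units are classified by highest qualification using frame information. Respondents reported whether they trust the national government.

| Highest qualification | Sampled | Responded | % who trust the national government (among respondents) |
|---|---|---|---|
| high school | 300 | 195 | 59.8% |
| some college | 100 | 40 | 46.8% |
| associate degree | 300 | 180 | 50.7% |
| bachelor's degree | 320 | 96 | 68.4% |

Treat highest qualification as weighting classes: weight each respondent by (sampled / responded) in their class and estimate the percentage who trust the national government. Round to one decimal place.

58.5%

Class response rates: high school 195/300 = 65%, some college 40/100 = 40%, associate degree 180/300 = 60%, bachelor's degree 96/320 = 30%.
With weight = n_sampled/n_responded per class, the weighted class total is n_sampled:
  high school: 300 × 59.8 = 17,940
  some college: 100 × 46.8 = 4680
  associate degree: 300 × 50.7 = 15,210
  bachelor's degree: 320 × 68.4 = 21,888
Adjusted estimate = 59,718 / 1,020 = 58.5471 → 58.5%.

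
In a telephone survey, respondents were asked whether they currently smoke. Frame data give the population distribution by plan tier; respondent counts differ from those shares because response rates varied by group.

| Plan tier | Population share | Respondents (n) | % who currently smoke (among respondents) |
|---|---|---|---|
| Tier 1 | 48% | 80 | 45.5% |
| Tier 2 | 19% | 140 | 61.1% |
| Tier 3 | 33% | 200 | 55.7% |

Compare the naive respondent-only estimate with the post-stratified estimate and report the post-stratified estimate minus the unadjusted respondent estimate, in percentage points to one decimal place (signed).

-3.7 percentage points

Without adjustment, the pooled respondent share is:
  (80/420)×45.5 + (140/420)×61.1 + (200/420)×55.7 = 55.5571%
Post-stratified estimate weights by population shares:
  0.48×45.5 + 0.19×61.1 + 0.33×55.7 = 51.83%
Difference = 51.83 − 55.5571 = -3.7271 pp.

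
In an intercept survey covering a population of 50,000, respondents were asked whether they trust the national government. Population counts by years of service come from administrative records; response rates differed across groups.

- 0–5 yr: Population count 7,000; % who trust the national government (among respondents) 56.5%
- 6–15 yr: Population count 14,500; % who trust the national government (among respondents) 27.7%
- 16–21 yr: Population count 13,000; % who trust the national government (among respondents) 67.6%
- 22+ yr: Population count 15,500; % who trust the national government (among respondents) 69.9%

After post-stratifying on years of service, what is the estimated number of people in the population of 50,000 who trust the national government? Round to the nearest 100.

Apply each group's respondent rate to its population count:
  0–5 yr: 7,000 × 56.5% = 3955
  6–15 yr: 14,500 × 27.7% = 4016.5
  16–21 yr: 13,000 × 67.6% = 8788
  22+ yr: 15,500 × 69.9% = 10834.5
Estimated total = 27,594 → 27,600.

27,600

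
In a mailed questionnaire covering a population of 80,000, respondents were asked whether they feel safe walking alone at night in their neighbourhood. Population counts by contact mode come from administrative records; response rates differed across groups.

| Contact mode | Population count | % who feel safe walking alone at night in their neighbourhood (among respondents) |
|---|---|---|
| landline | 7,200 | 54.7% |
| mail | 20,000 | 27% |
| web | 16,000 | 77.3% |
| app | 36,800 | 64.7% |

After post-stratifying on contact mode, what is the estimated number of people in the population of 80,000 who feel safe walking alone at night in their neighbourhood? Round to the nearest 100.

Apply each group's respondent rate to its population count:
  landline: 7,200 × 54.7% = 3938.4
  mail: 20,000 × 27% = 5400
  web: 16,000 × 77.3% = 12,368
  app: 36,800 × 64.7% = 23809.6
Estimated total = 45,516 → 45,500.

45,500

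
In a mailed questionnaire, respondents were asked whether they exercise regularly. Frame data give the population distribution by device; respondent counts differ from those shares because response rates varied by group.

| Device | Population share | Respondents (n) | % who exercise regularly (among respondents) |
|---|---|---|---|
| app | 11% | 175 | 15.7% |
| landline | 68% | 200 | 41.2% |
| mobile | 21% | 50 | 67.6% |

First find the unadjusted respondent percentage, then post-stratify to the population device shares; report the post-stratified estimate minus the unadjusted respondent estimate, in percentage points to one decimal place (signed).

+10.1 percentage points

Unadjusted (pooled respondent) estimate weights by respondent counts:
  (175/425)×15.7 + (200/425)×41.2 + (50/425)×67.6 = 33.8059%
Reweighting by population device shares:
  0.11×15.7 + 0.68×41.2 + 0.21×67.6 = 43.939%
Difference = 43.939 − 33.8059 = 10.1331 pp.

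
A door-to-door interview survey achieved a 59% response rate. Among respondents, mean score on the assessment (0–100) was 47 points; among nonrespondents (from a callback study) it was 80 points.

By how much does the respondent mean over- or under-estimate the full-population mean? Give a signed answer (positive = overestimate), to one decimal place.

Nonresponse fraction = 1 − 0.59 = 0.41.
Bias = (nonresponse fraction) × (respondent mean − nonrespondent mean)
     = 0.41 × (47 − 80) = 0.41 × -33 = -13.53.

-13.5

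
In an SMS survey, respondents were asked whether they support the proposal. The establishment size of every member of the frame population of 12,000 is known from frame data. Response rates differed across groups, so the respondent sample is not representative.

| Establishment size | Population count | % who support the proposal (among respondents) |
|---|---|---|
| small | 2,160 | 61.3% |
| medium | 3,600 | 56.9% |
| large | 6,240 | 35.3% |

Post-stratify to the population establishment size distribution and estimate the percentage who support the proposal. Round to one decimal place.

46.5%

Post-stratification weights by population share, not respondent share:
  small: (2,160/12,000) × 61.3 = 11.034
  medium: (3,600/12,000) × 56.9 = 17.07
  large: (6,240/12,000) × 35.3 = 18.356
Post-stratified estimate = 46.46 → 46.5%.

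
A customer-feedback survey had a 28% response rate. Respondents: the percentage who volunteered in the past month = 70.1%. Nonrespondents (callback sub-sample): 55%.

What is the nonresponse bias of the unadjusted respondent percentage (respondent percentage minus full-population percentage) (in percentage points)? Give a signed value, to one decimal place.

+10.9 percentage points

Nonresponse fraction = 1 − 0.28 = 0.72.
Bias = (nonresponse fraction) × (respondent percentage − nonrespondent percentage)
     = 0.72 × (70.1 − 55) = 0.72 × 15.1 = 10.872.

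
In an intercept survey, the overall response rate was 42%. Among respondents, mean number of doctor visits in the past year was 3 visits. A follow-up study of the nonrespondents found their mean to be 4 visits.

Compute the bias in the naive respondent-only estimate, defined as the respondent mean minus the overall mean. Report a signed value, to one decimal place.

-0.6

Nonresponse fraction = 1 − 0.42 = 0.58.
Bias = (nonresponse fraction) × (respondent mean − nonrespondent mean)
     = 0.58 × (3 − 4) = 0.58 × -1 = -0.58.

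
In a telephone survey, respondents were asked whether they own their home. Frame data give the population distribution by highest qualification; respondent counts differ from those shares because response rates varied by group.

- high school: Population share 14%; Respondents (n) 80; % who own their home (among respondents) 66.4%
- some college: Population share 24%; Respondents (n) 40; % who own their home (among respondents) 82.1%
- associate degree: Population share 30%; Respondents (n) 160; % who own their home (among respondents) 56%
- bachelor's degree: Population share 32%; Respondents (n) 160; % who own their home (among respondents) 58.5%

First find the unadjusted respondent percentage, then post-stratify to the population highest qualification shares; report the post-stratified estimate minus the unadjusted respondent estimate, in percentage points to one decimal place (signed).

Unadjusted (pooled respondent) estimate weights by respondent counts:
  (80/440)×66.4 + (40/440)×82.1 + (160/440)×56 + (160/440)×58.5 = 61.1727%
Post-stratified estimate weights by population shares:
  0.14×66.4 + 0.24×82.1 + 0.3×56 + 0.32×58.5 = 64.52%
Difference = 64.52 − 61.1727 = 3.3473 pp.

+3.3 percentage points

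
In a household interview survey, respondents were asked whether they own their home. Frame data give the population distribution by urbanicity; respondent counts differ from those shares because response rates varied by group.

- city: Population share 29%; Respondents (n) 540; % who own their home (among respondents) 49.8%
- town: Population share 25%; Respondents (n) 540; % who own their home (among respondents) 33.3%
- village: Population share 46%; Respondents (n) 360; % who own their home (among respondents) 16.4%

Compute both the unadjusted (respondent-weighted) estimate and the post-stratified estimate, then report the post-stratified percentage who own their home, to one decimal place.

30.3%

Naive respondent-only estimate (weights = respondent counts):
  (540/1440)×49.8 + (540/1440)×33.3 + (360/1440)×16.4 = 35.2625%
Post-stratifying to population shares instead:
  0.29×49.8 + 0.25×33.3 + 0.46×16.4 = 30.311%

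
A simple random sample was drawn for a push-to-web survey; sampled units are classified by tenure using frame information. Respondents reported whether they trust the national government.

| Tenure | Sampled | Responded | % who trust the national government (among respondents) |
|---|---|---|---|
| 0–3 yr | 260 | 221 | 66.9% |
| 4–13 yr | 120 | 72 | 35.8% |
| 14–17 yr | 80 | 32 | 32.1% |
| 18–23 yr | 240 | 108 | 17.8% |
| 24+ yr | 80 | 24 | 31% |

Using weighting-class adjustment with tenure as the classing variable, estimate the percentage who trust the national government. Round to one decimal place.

39.8%

Response rates by class: 0–3 yr 221/260 = 85%, 4–13 yr 72/120 = 60%, 14–17 yr 32/80 = 40%, 18–23 yr 108/240 = 45%, 24+ yr 24/80 = 30%.
Inverse-response-rate weighting restores each class to its sampled count, so class totals weight by n_sampled:
  0–3 yr: 260 × 66.9 = 17,394
  4–13 yr: 120 × 35.8 = 4296
  14–17 yr: 80 × 32.1 = 2568
  18–23 yr: 240 × 17.8 = 4272
  24+ yr: 80 × 31 = 2480
Adjusted estimate = 31,010 / 780 = 39.7564 → 39.8%.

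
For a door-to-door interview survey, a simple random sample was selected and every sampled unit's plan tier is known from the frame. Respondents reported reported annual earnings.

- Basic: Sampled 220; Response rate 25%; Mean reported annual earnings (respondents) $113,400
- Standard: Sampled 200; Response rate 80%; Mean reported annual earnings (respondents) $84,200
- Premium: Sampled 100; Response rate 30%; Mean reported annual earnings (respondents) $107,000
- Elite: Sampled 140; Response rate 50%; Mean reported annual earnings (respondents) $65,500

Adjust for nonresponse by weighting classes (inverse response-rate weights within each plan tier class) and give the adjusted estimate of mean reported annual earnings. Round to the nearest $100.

$93,400

With weight = n_sampled/n_responded per class, the weighted class total is n_sampled:
  Basic: 220 × 113,400 = 24,948,000
  Standard: 200 × 84,200 = 16,840,000
  Premium: 100 × 107,000 = 10,700,000
  Elite: 140 × 65,500 = 9,170,000
Adjusted estimate = 61,658,000 / 660 = 93421.2 → $93,400.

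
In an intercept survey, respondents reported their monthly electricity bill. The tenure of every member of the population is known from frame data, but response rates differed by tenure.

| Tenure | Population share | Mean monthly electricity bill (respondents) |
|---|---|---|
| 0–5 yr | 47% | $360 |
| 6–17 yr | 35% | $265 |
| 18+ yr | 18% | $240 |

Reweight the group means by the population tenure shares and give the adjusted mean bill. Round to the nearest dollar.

Each cell contributes population-share × respondent value:
  0–5 yr: 0.47 × 360 = 169.2
  6–17 yr: 0.35 × 265 = 92.75
  18+ yr: 0.18 × 240 = 43.2
Post-stratified estimate = 305.15 → $305.

$305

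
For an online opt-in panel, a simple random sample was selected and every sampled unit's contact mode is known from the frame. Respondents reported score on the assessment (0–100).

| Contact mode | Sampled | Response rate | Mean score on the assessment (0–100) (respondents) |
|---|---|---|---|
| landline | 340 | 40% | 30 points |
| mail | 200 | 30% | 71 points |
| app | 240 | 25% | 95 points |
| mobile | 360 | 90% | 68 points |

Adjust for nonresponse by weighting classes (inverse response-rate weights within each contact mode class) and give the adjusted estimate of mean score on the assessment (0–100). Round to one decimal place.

Inverse-response-rate weighting restores each class to its sampled count, so class totals weight by n_sampled:
  landline: 340 × 30 = 10,200
  mail: 200 × 71 = 14,200
  app: 240 × 95 = 22,800
  mobile: 360 × 68 = 24,480
Adjusted estimate = 71,680 / 1,140 = 62.8772 → 62.9.

62.9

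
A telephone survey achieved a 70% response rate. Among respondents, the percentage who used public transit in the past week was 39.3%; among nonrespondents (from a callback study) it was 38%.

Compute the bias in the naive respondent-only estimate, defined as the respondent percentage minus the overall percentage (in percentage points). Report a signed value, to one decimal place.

+0.4 percentage points

Nonresponse fraction = 1 − 0.7 = 0.3.
Bias = (nonresponse fraction) × (respondent percentage − nonrespondent percentage)
     = 0.3 × (39.3 − 38) = 0.3 × 1.3 = 0.39.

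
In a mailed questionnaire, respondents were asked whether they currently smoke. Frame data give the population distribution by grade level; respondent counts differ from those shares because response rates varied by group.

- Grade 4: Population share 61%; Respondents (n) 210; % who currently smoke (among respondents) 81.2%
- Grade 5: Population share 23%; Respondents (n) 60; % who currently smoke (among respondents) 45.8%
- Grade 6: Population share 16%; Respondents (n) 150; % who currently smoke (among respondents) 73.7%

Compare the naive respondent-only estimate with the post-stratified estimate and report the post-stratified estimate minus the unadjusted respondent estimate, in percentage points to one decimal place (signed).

-1.6 percentage points

Unadjusted (pooled respondent) estimate weights by respondent counts:
  (210/420)×81.2 + (60/420)×45.8 + (150/420)×73.7 = 73.4643%
Post-stratified estimate weights by population shares:
  0.61×81.2 + 0.23×45.8 + 0.16×73.7 = 71.858%
Difference = 71.858 − 73.4643 = -1.6063 pp.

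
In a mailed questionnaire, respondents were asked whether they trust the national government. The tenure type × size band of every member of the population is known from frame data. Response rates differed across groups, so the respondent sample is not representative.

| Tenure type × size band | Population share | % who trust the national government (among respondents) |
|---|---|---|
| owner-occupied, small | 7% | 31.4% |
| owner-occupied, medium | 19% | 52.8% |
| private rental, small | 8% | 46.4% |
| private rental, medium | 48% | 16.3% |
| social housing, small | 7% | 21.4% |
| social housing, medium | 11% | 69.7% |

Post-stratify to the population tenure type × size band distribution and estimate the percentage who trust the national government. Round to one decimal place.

32.9%

Each cell contributes population-share × respondent value:
  owner-occupied, small: 0.07 × 31.4 = 2.198
  owner-occupied, medium: 0.19 × 52.8 = 10.032
  private rental, small: 0.08 × 46.4 = 3.712
  private rental, medium: 0.48 × 16.3 = 7.824
  social housing, small: 0.07 × 21.4 = 1.498
  social housing, medium: 0.11 × 69.7 = 7.667
Post-stratified estimate = 32.931 → 32.9%.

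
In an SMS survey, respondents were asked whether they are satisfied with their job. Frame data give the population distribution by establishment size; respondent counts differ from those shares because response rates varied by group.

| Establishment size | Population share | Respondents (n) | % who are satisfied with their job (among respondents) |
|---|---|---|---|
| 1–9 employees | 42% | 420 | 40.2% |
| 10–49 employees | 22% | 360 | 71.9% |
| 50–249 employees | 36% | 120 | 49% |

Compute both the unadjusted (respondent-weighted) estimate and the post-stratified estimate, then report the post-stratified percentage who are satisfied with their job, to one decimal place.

Without adjustment, the pooled respondent share is:
  (420/900)×40.2 + (360/900)×71.9 + (120/900)×49 = 54.0533%
Reweighting by population establishment size shares:
  0.42×40.2 + 0.22×71.9 + 0.36×49 = 50.342%

50.3%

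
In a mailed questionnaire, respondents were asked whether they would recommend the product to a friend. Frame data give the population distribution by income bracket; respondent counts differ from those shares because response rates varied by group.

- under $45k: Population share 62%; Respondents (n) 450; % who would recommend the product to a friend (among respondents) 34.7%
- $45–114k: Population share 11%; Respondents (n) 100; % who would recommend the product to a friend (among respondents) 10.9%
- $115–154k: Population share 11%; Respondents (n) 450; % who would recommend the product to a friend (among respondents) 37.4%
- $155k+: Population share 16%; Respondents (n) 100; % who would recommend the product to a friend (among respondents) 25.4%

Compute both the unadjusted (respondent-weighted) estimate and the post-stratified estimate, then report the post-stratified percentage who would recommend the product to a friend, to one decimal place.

Naive respondent-only estimate (weights = respondent counts):
  (450/1100)×34.7 + (100/1100)×10.9 + (450/1100)×37.4 + (100/1100)×25.4 = 32.7955%
Post-stratifying to population shares instead:
  0.62×34.7 + 0.11×10.9 + 0.11×37.4 + 0.16×25.4 = 30.891%

30.9%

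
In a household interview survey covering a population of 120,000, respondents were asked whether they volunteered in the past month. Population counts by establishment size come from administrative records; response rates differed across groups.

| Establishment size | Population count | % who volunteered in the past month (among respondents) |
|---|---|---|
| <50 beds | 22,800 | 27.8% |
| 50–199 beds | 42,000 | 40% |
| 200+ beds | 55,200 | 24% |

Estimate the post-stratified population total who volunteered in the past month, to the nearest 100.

36,400

Estimated count per cell = population count × respondent percentage:
  <50 beds: 22,800 × 27.8% = 6338.4
  50–199 beds: 42,000 × 40% = 16,800
  200+ beds: 55,200 × 24% = 13,248
Estimated total = 36386.4 → 36,400.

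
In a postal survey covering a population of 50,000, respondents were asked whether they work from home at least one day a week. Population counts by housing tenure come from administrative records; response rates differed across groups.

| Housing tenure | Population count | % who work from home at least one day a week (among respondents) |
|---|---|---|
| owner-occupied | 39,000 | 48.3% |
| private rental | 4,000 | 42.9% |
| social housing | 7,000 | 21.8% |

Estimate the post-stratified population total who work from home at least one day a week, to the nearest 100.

Each cell contributes its population count × the respondent rate:
  owner-occupied: 39,000 × 48.3% = 18,837
  private rental: 4,000 × 42.9% = 1716
  social housing: 7,000 × 21.8% = 1526
Estimated total = 22,079 → 22,100.

22,100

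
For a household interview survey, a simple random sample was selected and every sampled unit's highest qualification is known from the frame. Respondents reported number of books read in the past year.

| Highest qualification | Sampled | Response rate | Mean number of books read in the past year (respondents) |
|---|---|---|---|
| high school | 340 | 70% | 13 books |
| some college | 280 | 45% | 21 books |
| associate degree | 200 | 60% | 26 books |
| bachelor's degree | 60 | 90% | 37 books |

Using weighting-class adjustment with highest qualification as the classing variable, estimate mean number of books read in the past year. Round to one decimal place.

20.1

Weighting each respondent by the inverse class response rate inflates each class back to its sampled size, so the class weight is n_sampled:
  high school: 340 × 13 = 4420
  some college: 280 × 21 = 5880
  associate degree: 200 × 26 = 5200
  bachelor's degree: 60 × 37 = 2220
Adjusted estimate = 17,720 / 880 = 20.1364 → 20.1.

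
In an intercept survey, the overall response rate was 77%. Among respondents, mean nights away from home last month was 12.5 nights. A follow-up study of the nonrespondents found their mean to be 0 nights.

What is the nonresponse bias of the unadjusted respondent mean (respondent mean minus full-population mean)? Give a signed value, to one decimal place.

Nonresponse fraction = 1 − 0.77 = 0.23.
Bias = (nonresponse fraction) × (respondent mean − nonrespondent mean)
     = 0.23 × (12.5 − 0) = 0.23 × 12.5 = 2.875.

+2.9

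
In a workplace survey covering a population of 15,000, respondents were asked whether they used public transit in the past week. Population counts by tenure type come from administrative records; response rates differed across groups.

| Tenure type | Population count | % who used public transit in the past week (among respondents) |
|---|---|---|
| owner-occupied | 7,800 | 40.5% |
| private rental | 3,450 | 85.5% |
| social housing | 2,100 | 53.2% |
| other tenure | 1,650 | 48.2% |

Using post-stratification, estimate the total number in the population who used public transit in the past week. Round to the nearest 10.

Each cell contributes its population count × the respondent rate:
  owner-occupied: 7,800 × 40.5% = 3159
  private rental: 3,450 × 85.5% = 2949.75
  social housing: 2,100 × 53.2% = 1117.2
  other tenure: 1,650 × 48.2% = 795.3
Estimated total = 8021.25 → 8,020.

8,020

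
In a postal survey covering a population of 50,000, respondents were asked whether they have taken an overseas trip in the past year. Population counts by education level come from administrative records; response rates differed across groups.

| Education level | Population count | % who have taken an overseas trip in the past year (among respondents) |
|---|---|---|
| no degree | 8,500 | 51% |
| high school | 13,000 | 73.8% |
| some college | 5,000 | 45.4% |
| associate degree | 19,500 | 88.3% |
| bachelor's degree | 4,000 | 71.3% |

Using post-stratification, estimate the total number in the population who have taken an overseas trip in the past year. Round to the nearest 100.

36,300

Estimated count per cell = population count × respondent percentage:
  no degree: 8,500 × 51% = 4335
  high school: 13,000 × 73.8% = 9594
  some college: 5,000 × 45.4% = 2270
  associate degree: 19,500 × 88.3% = 17218.5
  bachelor's degree: 4,000 × 71.3% = 2852
Estimated total = 36269.5 → 36,300.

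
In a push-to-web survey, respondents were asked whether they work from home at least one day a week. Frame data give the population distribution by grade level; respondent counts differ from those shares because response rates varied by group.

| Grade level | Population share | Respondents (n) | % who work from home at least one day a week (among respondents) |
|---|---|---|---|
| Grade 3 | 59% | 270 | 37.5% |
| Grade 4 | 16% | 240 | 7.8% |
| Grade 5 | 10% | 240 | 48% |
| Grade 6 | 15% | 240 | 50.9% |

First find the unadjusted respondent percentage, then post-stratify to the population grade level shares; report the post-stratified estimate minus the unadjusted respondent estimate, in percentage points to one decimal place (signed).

-0.3 percentage points

Naive respondent-only estimate (weights = respondent counts):
  (270/990)×37.5 + (240/990)×7.8 + (240/990)×48 + (240/990)×50.9 = 36.0939%
Post-stratified estimate weights by population shares:
  0.59×37.5 + 0.16×7.8 + 0.1×48 + 0.15×50.9 = 35.808%
Difference = 35.808 − 36.0939 = -0.2859 pp.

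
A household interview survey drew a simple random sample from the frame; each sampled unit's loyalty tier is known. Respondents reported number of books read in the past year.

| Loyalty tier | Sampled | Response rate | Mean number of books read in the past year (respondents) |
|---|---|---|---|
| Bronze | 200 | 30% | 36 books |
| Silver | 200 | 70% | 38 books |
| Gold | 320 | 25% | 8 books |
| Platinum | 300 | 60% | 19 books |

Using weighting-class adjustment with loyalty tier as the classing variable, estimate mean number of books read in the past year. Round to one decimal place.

Inverse-response-rate weighting restores each class to its sampled count, so class totals weight by n_sampled:
  Bronze: 200 × 36 = 7200
  Silver: 200 × 38 = 7600
  Gold: 320 × 8 = 2560
  Platinum: 300 × 19 = 5700
Adjusted estimate = 23,060 / 1,020 = 22.6078 → 22.6.

22.6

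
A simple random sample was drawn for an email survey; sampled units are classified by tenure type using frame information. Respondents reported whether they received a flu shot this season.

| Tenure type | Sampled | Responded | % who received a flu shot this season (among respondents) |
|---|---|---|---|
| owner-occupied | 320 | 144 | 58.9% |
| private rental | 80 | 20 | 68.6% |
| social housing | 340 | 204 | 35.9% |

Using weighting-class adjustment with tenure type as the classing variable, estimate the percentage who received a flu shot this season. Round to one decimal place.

49.4%

Class response rates: owner-occupied 144/320 = 45%, private rental 20/80 = 25%, social housing 204/340 = 60%.
Each respondent's weight = sampled/responded in their class; summing within a class gives n_sampled, so:
  owner-occupied: 320 × 58.9 = 18,848
  private rental: 80 × 68.6 = 5488
  social housing: 340 × 35.9 = 12,206
Adjusted estimate = 36,542 / 740 = 49.3811 → 49.4%.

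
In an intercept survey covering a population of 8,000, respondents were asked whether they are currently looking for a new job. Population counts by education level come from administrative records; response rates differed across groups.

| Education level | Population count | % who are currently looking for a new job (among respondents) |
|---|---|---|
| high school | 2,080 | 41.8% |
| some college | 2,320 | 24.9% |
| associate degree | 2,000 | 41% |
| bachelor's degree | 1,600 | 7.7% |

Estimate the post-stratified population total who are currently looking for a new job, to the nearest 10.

Estimated count per cell = population count × respondent percentage:
  high school: 2,080 × 41.8% = 869.44
  some college: 2,320 × 24.9% = 577.68
  associate degree: 2,000 × 41% = 820
  bachelor's degree: 1,600 × 7.7% = 123.2
Estimated total = 2390.32 → 2,390.

2,390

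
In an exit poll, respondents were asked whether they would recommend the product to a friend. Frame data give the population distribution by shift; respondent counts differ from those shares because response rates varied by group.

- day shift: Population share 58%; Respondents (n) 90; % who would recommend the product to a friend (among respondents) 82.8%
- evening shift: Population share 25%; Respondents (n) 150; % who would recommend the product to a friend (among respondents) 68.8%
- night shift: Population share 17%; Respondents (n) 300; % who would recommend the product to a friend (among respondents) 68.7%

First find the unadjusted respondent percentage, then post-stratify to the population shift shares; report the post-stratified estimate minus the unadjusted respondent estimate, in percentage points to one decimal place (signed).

+5.8 percentage points

Without adjustment, the pooled respondent share is:
  (90/540)×82.8 + (150/540)×68.8 + (300/540)×68.7 = 71.0778%
Post-stratifying to population shares instead:
  0.58×82.8 + 0.25×68.8 + 0.17×68.7 = 76.903%
Difference = 76.903 − 71.0778 = 5.8252 pp.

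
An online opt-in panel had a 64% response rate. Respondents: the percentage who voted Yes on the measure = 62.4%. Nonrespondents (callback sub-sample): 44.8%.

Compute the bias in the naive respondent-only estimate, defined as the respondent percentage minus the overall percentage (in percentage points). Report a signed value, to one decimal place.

Nonresponse fraction = 1 − 0.64 = 0.36.
Bias = (nonresponse fraction) × (respondent percentage − nonrespondent percentage)
     = 0.36 × (62.4 − 44.8) = 0.36 × 17.6 = 6.336.

+6.3 percentage points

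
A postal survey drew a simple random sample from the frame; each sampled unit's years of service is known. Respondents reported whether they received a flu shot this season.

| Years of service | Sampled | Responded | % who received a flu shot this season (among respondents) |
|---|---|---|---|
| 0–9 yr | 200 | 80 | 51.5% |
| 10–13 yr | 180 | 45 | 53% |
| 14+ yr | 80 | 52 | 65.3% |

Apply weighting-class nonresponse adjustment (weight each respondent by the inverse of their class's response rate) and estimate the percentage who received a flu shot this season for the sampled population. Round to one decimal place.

Response rates by class: 0–9 yr 80/200 = 40%, 10–13 yr 45/180 = 25%, 14+ yr 52/80 = 65%.
Each respondent's weight = sampled/responded in their class; summing within a class gives n_sampled, so:
  0–9 yr: 200 × 51.5 = 10,300
  10–13 yr: 180 × 53 = 9540
  14+ yr: 80 × 65.3 = 5224
Adjusted estimate = 25,064 / 460 = 54.487 → 54.5%.

54.5%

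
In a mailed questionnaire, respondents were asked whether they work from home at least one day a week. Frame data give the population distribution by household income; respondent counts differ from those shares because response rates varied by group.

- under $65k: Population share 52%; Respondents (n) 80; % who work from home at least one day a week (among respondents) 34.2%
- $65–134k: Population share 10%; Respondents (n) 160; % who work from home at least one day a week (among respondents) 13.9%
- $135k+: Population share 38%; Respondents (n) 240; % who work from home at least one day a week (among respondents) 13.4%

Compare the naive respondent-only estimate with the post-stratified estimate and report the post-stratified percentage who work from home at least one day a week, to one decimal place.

Without adjustment, the pooled respondent share is:
  (80/480)×34.2 + (160/480)×13.9 + (240/480)×13.4 = 17.0333%
Post-stratifying to population shares instead:
  0.52×34.2 + 0.1×13.9 + 0.38×13.4 = 24.266%

24.3%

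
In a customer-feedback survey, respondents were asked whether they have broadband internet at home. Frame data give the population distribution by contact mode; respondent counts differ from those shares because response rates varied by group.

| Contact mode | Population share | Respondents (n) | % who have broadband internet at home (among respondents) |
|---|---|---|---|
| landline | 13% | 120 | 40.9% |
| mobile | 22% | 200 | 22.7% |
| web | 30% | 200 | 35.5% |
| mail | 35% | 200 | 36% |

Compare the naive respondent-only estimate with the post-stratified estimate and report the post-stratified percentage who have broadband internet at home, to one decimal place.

Without adjustment, the pooled respondent share is:
  (120/720)×40.9 + (200/720)×22.7 + (200/720)×35.5 + (200/720)×36 = 32.9833%
Reweighting by population contact mode shares:
  0.13×40.9 + 0.22×22.7 + 0.3×35.5 + 0.35×36 = 33.561%

33.6%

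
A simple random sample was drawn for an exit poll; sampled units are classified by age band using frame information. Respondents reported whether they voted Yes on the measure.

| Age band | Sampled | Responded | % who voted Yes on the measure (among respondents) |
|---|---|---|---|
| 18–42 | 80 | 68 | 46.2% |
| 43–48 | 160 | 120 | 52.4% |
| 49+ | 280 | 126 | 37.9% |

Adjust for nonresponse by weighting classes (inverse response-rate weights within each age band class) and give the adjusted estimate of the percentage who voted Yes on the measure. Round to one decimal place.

Class response rates: 18–42 68/80 = 85%, 43–48 120/160 = 75%, 49+ 126/280 = 45%.
With weight = n_sampled/n_responded per class, the weighted class total is n_sampled:
  18–42: 80 × 46.2 = 3696
  43–48: 160 × 52.4 = 8384
  49+: 280 × 37.9 = 10,612
Adjusted estimate = 22,692 / 520 = 43.6385 → 43.6%.

43.6%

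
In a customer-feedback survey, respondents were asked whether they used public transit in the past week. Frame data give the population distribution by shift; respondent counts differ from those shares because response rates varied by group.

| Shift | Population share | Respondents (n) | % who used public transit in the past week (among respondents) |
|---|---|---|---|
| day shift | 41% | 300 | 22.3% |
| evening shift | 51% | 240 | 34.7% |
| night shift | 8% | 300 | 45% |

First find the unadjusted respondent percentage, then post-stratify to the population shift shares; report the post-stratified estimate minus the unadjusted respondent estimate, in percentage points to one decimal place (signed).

Without adjustment, the pooled respondent share is:
  (300/840)×22.3 + (240/840)×34.7 + (300/840)×45 = 33.95%
Post-stratifying to population shares instead:
  0.41×22.3 + 0.51×34.7 + 0.08×45 = 30.44%
Difference = 30.44 − 33.95 = -3.51 pp.

-3.5 percentage points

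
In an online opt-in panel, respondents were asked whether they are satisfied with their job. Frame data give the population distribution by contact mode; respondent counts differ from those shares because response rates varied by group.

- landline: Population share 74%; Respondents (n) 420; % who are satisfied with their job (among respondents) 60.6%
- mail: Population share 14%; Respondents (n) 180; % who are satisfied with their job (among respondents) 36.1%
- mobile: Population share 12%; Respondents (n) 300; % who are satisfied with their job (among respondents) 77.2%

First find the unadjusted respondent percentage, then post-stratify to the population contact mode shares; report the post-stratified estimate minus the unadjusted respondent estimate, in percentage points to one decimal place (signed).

Naive respondent-only estimate (weights = respondent counts):
  (420/900)×60.6 + (180/900)×36.1 + (300/900)×77.2 = 61.2333%
Post-stratifying to population shares instead:
  0.74×60.6 + 0.14×36.1 + 0.12×77.2 = 59.162%
Difference = 59.162 − 61.2333 = -2.0713 pp.

-2.1 percentage points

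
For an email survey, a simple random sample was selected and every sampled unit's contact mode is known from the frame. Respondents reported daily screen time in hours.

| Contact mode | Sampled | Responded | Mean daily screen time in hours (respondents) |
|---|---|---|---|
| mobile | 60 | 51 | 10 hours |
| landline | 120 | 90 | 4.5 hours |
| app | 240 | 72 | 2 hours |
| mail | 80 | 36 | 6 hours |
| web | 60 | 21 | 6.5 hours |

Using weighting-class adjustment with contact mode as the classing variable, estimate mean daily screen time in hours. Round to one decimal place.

4.4

Response rates by class: mobile 51/60 = 85%, landline 90/120 = 75%, app 72/240 = 30%, mail 36/80 = 45%, web 21/60 = 35%.
Weighting each respondent by the inverse class response rate inflates each class back to its sampled size, so the class weight is n_sampled:
  mobile: 60 × 10 = 600
  landline: 120 × 4.5 = 540
  app: 240 × 2 = 480
  mail: 80 × 6 = 480
  web: 60 × 6.5 = 390
Adjusted estimate = 2490 / 560 = 4.44643 → 4.4.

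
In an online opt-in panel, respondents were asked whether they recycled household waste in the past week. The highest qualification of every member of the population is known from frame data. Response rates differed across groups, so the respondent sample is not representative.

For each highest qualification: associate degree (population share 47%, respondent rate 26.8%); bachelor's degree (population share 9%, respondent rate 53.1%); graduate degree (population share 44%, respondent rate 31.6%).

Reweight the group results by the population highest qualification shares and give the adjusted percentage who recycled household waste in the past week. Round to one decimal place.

Weight each group's respondent value by its population share:
  associate degree: 0.47 × 26.8 = 12.596
  bachelor's degree: 0.09 × 53.1 = 4.779
  graduate degree: 0.44 × 31.6 = 13.904
Post-stratified estimate = 31.279 → 31.3%.

31.3%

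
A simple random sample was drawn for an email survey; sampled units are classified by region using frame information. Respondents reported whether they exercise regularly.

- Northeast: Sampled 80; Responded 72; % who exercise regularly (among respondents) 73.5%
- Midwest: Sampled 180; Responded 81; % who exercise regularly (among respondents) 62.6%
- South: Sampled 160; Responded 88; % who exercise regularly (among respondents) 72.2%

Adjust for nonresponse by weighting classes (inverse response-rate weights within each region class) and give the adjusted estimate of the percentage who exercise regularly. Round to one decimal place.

Response rates by class: Northeast 72/80 = 90%, Midwest 81/180 = 45%, South 88/160 = 55%.
Inverse-response-rate weighting restores each class to its sampled count, so class totals weight by n_sampled:
  Northeast: 80 × 73.5 = 5880
  Midwest: 180 × 62.6 = 11,268
  South: 160 × 72.2 = 11,552
Adjusted estimate = 28,700 / 420 = 68.3333 → 68.3%.

68.3%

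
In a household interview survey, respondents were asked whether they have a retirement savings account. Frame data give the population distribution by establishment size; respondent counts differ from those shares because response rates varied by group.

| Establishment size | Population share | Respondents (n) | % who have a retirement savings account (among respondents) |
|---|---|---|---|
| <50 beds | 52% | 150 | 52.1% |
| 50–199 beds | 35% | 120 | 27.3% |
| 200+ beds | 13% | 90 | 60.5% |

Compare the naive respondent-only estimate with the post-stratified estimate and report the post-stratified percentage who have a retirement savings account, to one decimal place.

Without adjustment, the pooled respondent share is:
  (150/360)×52.1 + (120/360)×27.3 + (90/360)×60.5 = 45.9333%
Post-stratifying to population shares instead:
  0.52×52.1 + 0.35×27.3 + 0.13×60.5 = 44.512%

44.5%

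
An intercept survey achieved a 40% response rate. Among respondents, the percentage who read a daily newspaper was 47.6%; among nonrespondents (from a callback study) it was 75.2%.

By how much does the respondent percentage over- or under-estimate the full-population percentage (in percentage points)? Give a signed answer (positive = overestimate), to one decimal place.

-16.6 percentage points

Nonresponse fraction = 1 − 0.4 = 0.6.
Bias = (nonresponse fraction) × (respondent percentage − nonrespondent percentage)
     = 0.6 × (47.6 − 75.2) = 0.6 × -27.6 = -16.56.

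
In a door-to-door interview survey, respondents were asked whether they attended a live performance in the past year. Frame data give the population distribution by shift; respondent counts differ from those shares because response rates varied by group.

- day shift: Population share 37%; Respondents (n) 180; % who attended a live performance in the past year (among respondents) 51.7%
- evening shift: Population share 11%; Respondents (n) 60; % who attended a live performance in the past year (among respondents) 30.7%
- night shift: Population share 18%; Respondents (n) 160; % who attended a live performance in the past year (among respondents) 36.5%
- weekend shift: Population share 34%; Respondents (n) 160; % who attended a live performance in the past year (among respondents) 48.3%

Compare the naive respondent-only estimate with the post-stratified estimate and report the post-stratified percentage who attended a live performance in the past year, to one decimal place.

Without adjustment, the pooled respondent share is:
  (180/560)×51.7 + (60/560)×30.7 + (160/560)×36.5 + (160/560)×48.3 = 44.1357%
Post-stratified estimate weights by population shares:
  0.37×51.7 + 0.11×30.7 + 0.18×36.5 + 0.34×48.3 = 45.498%

45.5%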